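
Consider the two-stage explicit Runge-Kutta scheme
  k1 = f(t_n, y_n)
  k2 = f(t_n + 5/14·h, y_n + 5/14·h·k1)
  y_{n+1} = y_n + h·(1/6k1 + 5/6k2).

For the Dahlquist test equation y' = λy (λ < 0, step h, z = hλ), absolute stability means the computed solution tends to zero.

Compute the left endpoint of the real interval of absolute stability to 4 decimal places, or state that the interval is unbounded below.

Test eqn y'=λy, z=hλ:
  k1=λy_n ⇒ h·k1=z·y_n;  k2=λ(1+5/14z)y_n ⇒ h·k2=z(1+5/14z)y_n
  y_{n+1}/y_n = 1 + 1/6z + 5/6z(1+5/14z) = 1 + z + 25/84z²
  so R(z) = 1 + z + 25/84z².

Boundary: |R(x)|=1, x<0.
x=-0.92: |R|=0.3319
R=1: x+25/84x²=0 ⇒ x=−84/25=-3.3600; min R=1−1/(4·25/84)=0.1600>−1
Confirm numerically:
  x=-2.481: |R|=0.35095 <1
  x=-2.307: |R|=0.27700 <1
  x=-1.469: |R|=0.17325 <1
  x=-3.905: |R|=1.63340 >1
  x=-3.748: |R|=1.43280 >1
  x=-3.721: |R|=1.39979 >1
So |R|<1 on (-3.3600, 0).

left endpoint -3.3600.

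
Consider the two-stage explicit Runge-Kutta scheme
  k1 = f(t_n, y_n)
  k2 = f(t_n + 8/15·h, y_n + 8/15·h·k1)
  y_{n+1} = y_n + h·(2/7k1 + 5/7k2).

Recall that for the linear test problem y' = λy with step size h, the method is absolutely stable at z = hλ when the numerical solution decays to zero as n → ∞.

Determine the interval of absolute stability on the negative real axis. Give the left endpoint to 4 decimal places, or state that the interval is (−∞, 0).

Test eqn y'=λy, z=hλ:
  k1=λy_n ⇒ h·k1=z·y_n;  k2=λ(1+8/15z)y_n ⇒ h·k2=z(1+8/15z)y_n
  y_{n+1}/y_n = 1 + 2/7z + 5/7z(1+8/15z) = 1 + z + 8/21z²
  ⇒ R(z) = 1 + z + 8/21z².

Solve |R(x)|<1 on ℝ⁻.
x=-0.44: |R|=0.6338
R=1: x+8/21x²=0 ⇒ x=−21/8=-2.6250; min R=1−1/(4·8/21)=0.3438>−1
Confirm numerically:
  x=-2.411: |R|=0.80345 <1
  x=-1.726: |R|=0.40889 <1
  x=-1.281: |R|=0.34413 <1
  x=-3.046: |R|=1.48852 >1
  x=-2.723: |R|=1.10166 >1
So |R|<1 on (-2.6250, 0).

(-2.6250, 0).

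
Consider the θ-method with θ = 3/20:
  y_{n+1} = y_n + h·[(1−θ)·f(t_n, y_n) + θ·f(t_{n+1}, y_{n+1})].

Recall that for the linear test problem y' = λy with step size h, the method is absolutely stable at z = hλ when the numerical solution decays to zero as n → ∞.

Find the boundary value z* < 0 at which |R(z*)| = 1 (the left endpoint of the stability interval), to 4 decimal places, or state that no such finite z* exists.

With y'=λy (z=hλ):
  y_{n+1} = y_n + z·[17/20·y_n + 3/20·y_{n+1}] ⇒ (1 − 3/20z)y_{n+1} = (1 + 17/20z)y_n
  so R(z) = (1 + 17/20z)/(1 − 3/20z).

Find x<0 with |R(x)|<1.
x=-0.67: |R|=0.3912
R=−1: 1+17/20x = −1+3/20x ⇒ -7/10x=2 ⇒ x=2/(-7/10)=-2.8571
Confirm numerically:
  x=-2.482: |R|=0.80864 <1
  x=-1.880: |R|=0.46646 <1
  x=-1.275: |R|=0.07030 <1
  x=-1.231: |R|=0.03913 <1
  x=-3.346: |R|=1.22784 >1
  x=-3.316: |R|=1.21451 >1
  x=-3.114: |R|=1.12255 >1
Interval (-2.8571, 0).

z* = -2.8571.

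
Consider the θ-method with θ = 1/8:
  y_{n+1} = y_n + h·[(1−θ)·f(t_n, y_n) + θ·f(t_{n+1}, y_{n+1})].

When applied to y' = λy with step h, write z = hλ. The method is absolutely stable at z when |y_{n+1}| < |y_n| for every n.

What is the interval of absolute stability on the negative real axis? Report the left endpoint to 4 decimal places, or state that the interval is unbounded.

z∈(-2.6667,0).

Set f=λy, z=hλ:
  y_{n+1} = y_n + z·[7/8·y_n + 1/8·y_{n+1}] ⇒ (1 − 1/8z)y_{n+1} = (1 + 7/8z)y_n
  so R(z) = (1 + 7/8z)/(1 − 1/8z).

Need |R(x)|<1, x<0.
x=-0.95: |R|=0.1508
R=−1: 1+7/8x = −1+1/8x ⇒ -3/4x=2 ⇒ x=2/(-3/4)=-2.6667
Confirm numerically:
  x=-2.211: |R|=0.73225 <1
  x=-1.696: |R|=0.39934 <1
  x=-1.133: |R|=0.00756 <1
  x=-3.133: |R|=1.25132 >1
  x=-2.795: |R|=1.07133 >1
Interval (-2.6667, 0).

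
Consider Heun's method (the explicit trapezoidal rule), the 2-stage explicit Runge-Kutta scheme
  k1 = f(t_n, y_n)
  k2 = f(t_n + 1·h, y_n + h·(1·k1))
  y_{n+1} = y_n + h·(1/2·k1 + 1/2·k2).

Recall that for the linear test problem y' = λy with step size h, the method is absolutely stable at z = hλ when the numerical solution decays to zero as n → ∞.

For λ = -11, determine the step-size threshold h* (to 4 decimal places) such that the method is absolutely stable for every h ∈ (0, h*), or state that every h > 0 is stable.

Set f=λy, z=hλ:
  order 2, 2-stage ⇒ R(z)=1+z+z^2/2
  (e.g. R(-1.14)=0.50980, |R|=0.50980)

Find x<0 with |R(x)|<1.
x=-1.14: |R|=0.5098
|R(-2.38)|=1.4522 |R(-1.65)|=0.7112 |R(-1.15)|=0.5112
Bisect:
  x_lo=-2.8785 |R|=2.2644  x_hi=-0.2002 |R|=0.8198
  mid=-1.53935 |R|=0.64545 →hi
  mid=-2.20892 |R|=1.23075 →lo
  mid=-1.87414 |R|=0.88206 →hi
  mid=-2.04153 |R|=1.04239 →lo
  mid=-1.95783 |R|=0.95872 →hi
  mid=-1.99968 |R|=0.99968 →hi
  mid=-2.02061 |R|=1.02082 →lo
  mid=-2.01014 |R|=1.01020 →lo
  mid=-2.00491 |R|=1.00493 →lo
  mid=-2.00230 |R|=1.00230 →lo
  ...
  [-2.00001,-1.99985] ⇒ x*=-2.0000
Stable set (-2.0000, 0).

(-2.0000,0); λ=-11 ⇒ h* = 0.1818.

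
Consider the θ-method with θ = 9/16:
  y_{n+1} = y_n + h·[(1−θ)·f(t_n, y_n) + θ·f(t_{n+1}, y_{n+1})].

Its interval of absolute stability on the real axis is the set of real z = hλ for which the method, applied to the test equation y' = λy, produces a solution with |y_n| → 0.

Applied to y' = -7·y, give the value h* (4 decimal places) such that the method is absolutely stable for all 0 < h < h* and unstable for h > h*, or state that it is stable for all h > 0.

(−∞, 0) — no finite endpoint. Any h>0 works for λ=-7.

On y'=λy, z=hλ:
  y_{n+1} = y_n + z·[7/16·y_n + 9/16·y_{n+1}] ⇒ (1 − 9/16z)y_{n+1} = (1 + 7/16z)y_n
  R(z) = (1 + 7/16z)/(1 − 9/16z).

Need |R(x)|<1, x<0.
x=-0.9: |R|=0.4025
x=-2: |R|=0.0588
x=-10: |R|=0.5094
x=-100: |R|=0.7467
θ=9/16≥1/2 ⇒ |1+7/16x|<|1−9/16x| ∀x<0 ⇒ stable on all of ℝ⁻.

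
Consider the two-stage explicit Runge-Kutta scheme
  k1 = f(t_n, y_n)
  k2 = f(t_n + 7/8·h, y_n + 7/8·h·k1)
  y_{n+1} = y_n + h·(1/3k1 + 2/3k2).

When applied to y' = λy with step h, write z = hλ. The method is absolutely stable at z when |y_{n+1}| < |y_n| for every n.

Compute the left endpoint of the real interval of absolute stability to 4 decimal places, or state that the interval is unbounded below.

Set f=λy, z=hλ:
  k1=λy_n ⇒ h·k1=z·y_n;  k2=λ(1+7/8z)y_n ⇒ h·k2=z(1+7/8z)y_n
  y_{n+1}/y_n = 1 + 1/3z + 2/3z(1+7/8z) = 1 + z + 7/12z²
  R(z) = 1 + z + 7/12z².

Find x<0 with |R(x)|<1.
x=-1.22: |R|=0.6482
R=1: x+7/12x²=0 ⇒ x=−12/7=-1.7143; min R=1−1/(4·7/12)=0.5714>−1
Confirm numerically:
  x=-1.673: |R|=0.95971 <1
  x=-0.970: |R|=0.57886 <1
  x=-0.963: |R|=0.57797 <1
  x=-2.193: |R|=1.61240 >1
  x=-1.873: |R|=1.17341 >1
Interval (-1.7143, 0).

z* = -1.7143.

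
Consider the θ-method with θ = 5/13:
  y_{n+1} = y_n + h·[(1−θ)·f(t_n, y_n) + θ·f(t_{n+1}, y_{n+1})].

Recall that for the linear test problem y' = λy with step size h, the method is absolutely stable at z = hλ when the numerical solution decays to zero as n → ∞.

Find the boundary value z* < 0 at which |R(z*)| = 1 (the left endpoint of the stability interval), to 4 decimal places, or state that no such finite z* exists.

Set f=λy, z=hλ:
  y_{n+1} = y_n + z·[8/13·y_n + 5/13·y_{n+1}] ⇒ (1 − 5/13z)y_{n+1} = (1 + 8/13z)y_n
  so R(z) = (1 + 8/13z)/(1 − 5/13z).

Find x<0 with |R(x)|<1.
x=-0.95: |R|=0.3042
R=−1: 1+8/13x = −1+5/13x ⇒ -3/13x=2 ⇒ x=2/(-3/13)=-8.6667
Confirm numerically:
  x=-5.705: |R|=0.78603 <1
  x=-5.249: |R|=0.73874 <1
  x=-3.523: |R|=0.49597 <1
  x=-8.885: |R|=1.01141 >1
So |R|<1 on (-8.6667, 0).

z* = -8.6667.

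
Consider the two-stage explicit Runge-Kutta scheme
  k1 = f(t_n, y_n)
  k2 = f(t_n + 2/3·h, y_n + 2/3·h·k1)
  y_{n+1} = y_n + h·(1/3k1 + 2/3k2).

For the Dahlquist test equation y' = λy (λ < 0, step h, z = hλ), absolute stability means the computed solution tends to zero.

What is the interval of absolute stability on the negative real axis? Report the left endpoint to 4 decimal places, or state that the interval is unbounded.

With y'=λy (z=hλ):
  k1=λy_n ⇒ h·k1=z·y_n;  k2=λ(1+2/3z)y_n ⇒ h·k2=z(1+2/3z)y_n
  y_{n+1}/y_n = 1 + 1/3z + 2/3z(1+2/3z) = 1 + z + 4/9z²
  R(z) = 1 + z + 4/9z².

Solve |R(x)|<1 on ℝ⁻.
x=-1.78: |R|=0.6282
R=1: x+4/9x²=0 ⇒ x=−9/4=-2.2500; min R=1−1/(4·4/9)=0.4375>−1
Confirm numerically:
  x=-1.697: |R|=0.58292 <1
  x=-1.383: |R|=0.46708 <1
  x=-1.257: |R|=0.44524 <1
  x=-1.090: |R|=0.43804 <1
  x=-2.720: |R|=1.56818 >1
  x=-2.476: |R|=1.24870 >1
Interval (-2.2500, 0).

z∈(-2.2500,0).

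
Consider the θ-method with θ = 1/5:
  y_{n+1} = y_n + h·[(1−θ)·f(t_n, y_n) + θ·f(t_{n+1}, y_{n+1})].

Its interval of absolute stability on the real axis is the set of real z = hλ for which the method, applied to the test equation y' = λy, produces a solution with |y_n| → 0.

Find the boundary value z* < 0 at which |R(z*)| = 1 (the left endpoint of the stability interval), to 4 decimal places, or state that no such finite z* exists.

z* = -3.3333.

Set f=λy, z=hλ:
  y_{n+1} = y_n + z·[4/5·y_n + 1/5·y_{n+1}] ⇒ (1 − 1/5z)y_{n+1} = (1 + 4/5z)y_n
  Hence R(z) = (1 + 4/5z)/(1 − 1/5z).

Need |R(x)|<1, x<0.
x=-1.63: |R|=0.2293
R=−1: 1+4/5x = −1+1/5x ⇒ -3/5x=2 ⇒ x=2/(-3/5)=-3.3333
Confirm numerically:
  x=-2.508: |R|=0.67022 <1
  x=-2.304: |R|=0.57722 <1
  x=-1.496: |R|=0.15148 <1
  x=-1.389: |R|=0.08702 <1
  x=-3.781: |R|=1.15294 >1
  x=-3.682: |R|=1.12048 >1
So |R|<1 on (-3.3333, 0).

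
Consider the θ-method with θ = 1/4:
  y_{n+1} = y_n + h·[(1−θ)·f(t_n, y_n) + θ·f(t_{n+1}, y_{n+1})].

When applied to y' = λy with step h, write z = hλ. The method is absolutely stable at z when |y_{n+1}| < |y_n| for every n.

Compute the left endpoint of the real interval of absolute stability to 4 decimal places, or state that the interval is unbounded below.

Test eqn y'=λy, z=hλ:
  y_{n+1} = y_n + z·[3/4·y_n + 1/4·y_{n+1}] ⇒ (1 − 1/4z)y_{n+1} = (1 + 3/4z)y_n
  R(z) = (1 + 3/4z)/(1 − 1/4z).

Need |R(x)|<1, x<0.
x=-1.08: |R|=0.1496
R=−1: 1+3/4x = −1+1/4x ⇒ -1/2x=2 ⇒ x=2/(-1/2)=-4.0000
Confirm numerically:
  x=-3.813: |R|=0.95213 <1
  x=-2.761: |R|=0.63349 <1
  x=-2.589: |R|=0.57171 <1
  x=-1.709: |R|=0.19741 <1
  x=-4.551: |R|=1.12887 >1
  x=-4.440: |R|=1.10427 >1
  x=-4.350: |R|=1.08383 >1
Interval (-4.0000, 0).

left endpoint -4.0000.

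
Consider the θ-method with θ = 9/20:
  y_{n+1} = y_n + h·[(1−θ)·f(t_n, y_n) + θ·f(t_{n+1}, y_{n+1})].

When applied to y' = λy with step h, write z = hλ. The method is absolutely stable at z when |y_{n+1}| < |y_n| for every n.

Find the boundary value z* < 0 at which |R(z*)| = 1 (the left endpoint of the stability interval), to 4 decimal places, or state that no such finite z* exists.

z* = -20.0000.

Set f=λy, z=hλ:
  y_{n+1} = y_n + z·[11/20·y_n + 9/20·y_{n+1}] ⇒ (1 − 9/20z)y_{n+1} = (1 + 11/20z)y_n
  so R(z) = (1 + 11/20z)/(1 − 9/20z).

Boundary: |R(x)|=1, x<0.
x=-1.76: |R|=0.0179
R=−1: 1+11/20x = −1+9/20x ⇒ -1/10x=2 ⇒ x=2/(-1/10)=-20.0000
Confirm numerically:
  x=-17.729: |R|=0.97470 <1
  x=-17.694: |R|=0.97427 <1
  x=-14.125: |R|=0.92014 <1
  x=-20.432: |R|=1.00424 >1
  x=-20.134: |R|=1.00133 >1
  x=-20.096: |R|=1.00096 >1
Interval (-20.0000, 0).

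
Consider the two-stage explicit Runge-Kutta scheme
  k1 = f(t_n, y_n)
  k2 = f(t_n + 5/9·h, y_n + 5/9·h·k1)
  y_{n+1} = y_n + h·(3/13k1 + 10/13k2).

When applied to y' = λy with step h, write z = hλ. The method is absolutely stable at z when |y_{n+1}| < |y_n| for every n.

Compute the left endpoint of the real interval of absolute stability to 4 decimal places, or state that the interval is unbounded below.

With y'=λy (z=hλ):
  k1=λy_n ⇒ h·k1=z·y_n;  k2=λ(1+5/9z)y_n ⇒ h·k2=z(1+5/9z)y_n
  y_{n+1}/y_n = 1 + 3/13z + 10/13z(1+5/9z) = 1 + z + 50/117z²
  Hence R(z) = 1 + z + 50/117z².

Need |R(x)|<1, x<0.
x=-1.06: |R|=0.4202
R=1: x+50/117x²=0 ⇒ x=−117/50=-2.3400; min R=1−1/(4·50/117)=0.4150>−1
Confirm numerically:
  x=-1.984: |R|=0.69816 <1
  x=-1.844: |R|=0.60914 <1
  x=-1.301: |R|=0.42233 <1
  x=-2.841: |R|=1.60827 >1
  x=-2.616: |R|=1.30855 >1
  x=-2.505: |R|=1.17663 >1
So |R|<1 on (-2.3400, 0).

z* = -2.3400.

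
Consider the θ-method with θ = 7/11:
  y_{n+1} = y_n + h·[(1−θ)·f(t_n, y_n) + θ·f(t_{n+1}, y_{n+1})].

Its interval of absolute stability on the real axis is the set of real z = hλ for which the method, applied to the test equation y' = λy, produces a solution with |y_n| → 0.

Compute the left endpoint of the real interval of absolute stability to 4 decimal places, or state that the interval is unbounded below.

Test eqn y'=λy, z=hλ:
  y_{n+1} = y_n + z·[4/11·y_n + 7/11·y_{n+1}] ⇒ (1 − 7/11z)y_{n+1} = (1 + 4/11z)y_n
  Hence R(z) = (1 + 4/11z)/(1 − 7/11z).

Boundary: |R(x)|=1, x<0.
x=-1.69: |R|=0.1857
x=-2: |R|=0.1200
x=-10: |R|=0.3580
x=-100: |R|=0.5471
θ=7/11≥1/2 ⇒ |1+4/11x|<|1−7/11x| ∀x<0 ⇒ stable on all of ℝ⁻.

unbounded; (−∞, 0).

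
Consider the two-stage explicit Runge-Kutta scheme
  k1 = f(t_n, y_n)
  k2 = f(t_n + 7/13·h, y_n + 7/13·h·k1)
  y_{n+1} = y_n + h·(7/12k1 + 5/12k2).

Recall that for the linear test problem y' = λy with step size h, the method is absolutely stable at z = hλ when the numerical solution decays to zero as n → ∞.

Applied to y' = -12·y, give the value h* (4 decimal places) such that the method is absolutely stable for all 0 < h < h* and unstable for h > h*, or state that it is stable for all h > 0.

(-4.4571,0); λ=-12 ⇒ h* = (156/35)/12 = 0.3714.

Set f=λy, z=hλ:
  k1=λy_n ⇒ h·k1=z·y_n;  k2=λ(1+7/13z)y_n ⇒ h·k2=z(1+7/13z)y_n
  y_{n+1}/y_n = 1 + 7/12z + 5/12z(1+7/13z) = 1 + z + 35/156z²
  Hence R(z) = 1 + z + 35/156z².

Find x<0 with |R(x)|<1.
x=-1.25: |R|=0.1006
R=1: x+35/156x²=0 ⇒ x=−156/35=-4.4571; min R=1−1/(4·35/156)=-0.1143>−1
Confirm numerically:
  x=-3.627: |R|=0.32447 <1
  x=-3.204: |R|=0.09918 <1
  x=-2.483: |R|=0.09976 <1
  x=-2.424: |R|=0.10572 <1
  x=-4.723: |R|=1.28171 >1
  x=-4.563: |R|=1.10837 >1
Stable set (-4.4571, 0).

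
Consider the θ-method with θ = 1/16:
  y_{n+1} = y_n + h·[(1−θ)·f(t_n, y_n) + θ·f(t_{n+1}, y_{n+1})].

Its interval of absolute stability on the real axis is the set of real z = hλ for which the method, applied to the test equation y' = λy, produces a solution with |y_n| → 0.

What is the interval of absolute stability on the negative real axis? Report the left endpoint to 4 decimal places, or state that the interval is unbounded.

With y'=λy (z=hλ):
  y_{n+1} = y_n + z·[15/16·y_n + 1/16·y_{n+1}] ⇒ (1 − 1/16z)y_{n+1} = (1 + 15/16z)y_n
  so R(z) = (1 + 15/16z)/(1 − 1/16z).

Need |R(x)|<1, x<0.
x=-0.42: |R|=0.5907
R=−1: 1+15/16x = −1+1/16x ⇒ -7/8x=2 ⇒ x=2/(-7/8)=-2.2857
Confirm numerically:
  x=-2.166: |R|=0.90774 <1
  x=-1.992: |R|=0.77145 <1
  x=-1.614: |R|=0.46611 <1
  x=-1.175: |R|=0.09461 <1
  x=-2.673: |R|=1.29037 >1
  x=-2.473: |R|=1.14194 >1
So |R|<1 on (-2.2857, 0).

(-2.2857, 0).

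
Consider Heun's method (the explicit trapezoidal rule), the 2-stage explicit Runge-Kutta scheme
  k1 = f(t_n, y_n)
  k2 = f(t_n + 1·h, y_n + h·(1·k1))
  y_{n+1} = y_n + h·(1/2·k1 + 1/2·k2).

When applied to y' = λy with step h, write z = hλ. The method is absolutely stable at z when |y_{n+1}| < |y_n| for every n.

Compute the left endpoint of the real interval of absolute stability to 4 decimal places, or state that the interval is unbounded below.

z* = -2.0000.

With y'=λy (z=hλ):
  order 2, 2-stage ⇒ R(z)=1+z+z^2/2
  (e.g. R(-1.74)=0.77380, |R|=0.77380)

Solve |R(x)|<1 on ℝ⁻.
x=-1.74: |R|=0.7738
|R(-2.12)|=1.1272 |R(-2.05)|=1.0512 |R(-0.53)|=0.6104
Bisect:
  x_lo=-2.5563 |R|=1.7110  x_hi=-0.2841 |R|=0.7563
  mid=-1.42018 |R|=0.58828 →hi
  mid=-1.98823 |R|=0.98830 →hi
  mid=-2.27226 |R|=1.30932 →lo
  mid=-2.13025 |R|=1.13873 →lo
  mid=-2.05924 |R|=1.06100 →lo
  mid=-2.02374 |R|=1.02402 →lo
  mid=-2.00599 |R|=1.00600 →lo
  ...
  [-2.00002,-1.99988] ⇒ x*=-2.0000
So |R|<1 on (-2.0000, 0).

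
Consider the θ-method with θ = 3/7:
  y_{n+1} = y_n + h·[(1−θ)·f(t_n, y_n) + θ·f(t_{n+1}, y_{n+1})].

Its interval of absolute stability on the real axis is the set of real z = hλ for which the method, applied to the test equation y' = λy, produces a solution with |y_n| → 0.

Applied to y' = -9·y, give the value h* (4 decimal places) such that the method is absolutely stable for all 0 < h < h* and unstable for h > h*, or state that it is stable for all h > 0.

(-14.0000,0); λ=-9 ⇒ h* = (14)/9 = 1.5556.

On y'=λy, z=hλ:
  y_{n+1} = y_n + z·[4/7·y_n + 3/7·y_{n+1}] ⇒ (1 − 3/7z)y_{n+1} = (1 + 4/7z)y_n
  ⇒ R(z) = (1 + 4/7z)/(1 − 3/7z).

Solve |R(x)|<1 on ℝ⁻.
x=-0.43: |R|=0.6369
R=−1: 1+4/7x = −1+3/7x ⇒ -1/7x=2 ⇒ x=2/(-1/7)=-14.0000
Confirm numerically:
  x=-13.741: |R|=0.99463 <1
  x=-11.542: |R|=0.94095 <1
  x=-10.181: |R|=0.89828 <1
  x=-9.412: |R|=0.86979 <1
  x=-14.527: |R|=1.01042 >1
  x=-14.313: |R|=1.00627 >1
Stable set (-14.0000, 0).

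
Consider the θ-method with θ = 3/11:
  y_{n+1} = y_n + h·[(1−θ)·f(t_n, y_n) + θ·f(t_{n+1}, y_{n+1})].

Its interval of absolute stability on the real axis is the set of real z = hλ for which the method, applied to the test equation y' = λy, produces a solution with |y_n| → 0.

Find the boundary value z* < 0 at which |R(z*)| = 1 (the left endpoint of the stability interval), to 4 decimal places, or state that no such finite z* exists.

left endpoint -4.4000.

Set f=λy, z=hλ:
  y_{n+1} = y_n + z·[8/11·y_n + 3/11·y_{n+1}] ⇒ (1 − 3/11z)y_{n+1} = (1 + 8/11z)y_n
  Hence R(z) = (1 + 8/11z)/(1 − 3/11z).

Need |R(x)|<1, x<0.
x=-0.58: |R|=0.4992
R=−1: 1+8/11x = −1+3/11x ⇒ -5/11x=2 ⇒ x=2/(-5/11)=-4.4000
Confirm numerically:
  x=-3.408: |R|=0.76630 <1
  x=-3.162: |R|=0.69784 <1
  x=-2.341: |R|=0.42879 <1
  x=-4.978: |R|=1.11144 >1
  x=-4.764: |R|=1.07196 >1
  x=-4.426: |R|=1.00535 >1
Interval (-4.4000, 0).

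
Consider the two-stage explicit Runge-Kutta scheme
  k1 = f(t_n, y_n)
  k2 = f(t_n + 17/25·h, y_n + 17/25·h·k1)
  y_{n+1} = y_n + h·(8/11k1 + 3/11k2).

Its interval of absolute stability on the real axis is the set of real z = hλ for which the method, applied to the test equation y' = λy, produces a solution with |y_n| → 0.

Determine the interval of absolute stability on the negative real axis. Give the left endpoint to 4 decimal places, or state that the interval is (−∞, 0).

With y'=λy (z=hλ):
  k1=λy_n ⇒ h·k1=z·y_n;  k2=λ(1+17/25z)y_n ⇒ h·k2=z(1+17/25z)y_n
  y_{n+1}/y_n = 1 + 8/11z + 3/11z(1+17/25z) = 1 + z + 51/275z²
  ⇒ R(z) = 1 + z + 51/275z².

Find x<0 with |R(x)|<1.
x=-1.28: |R|=0.0238
R=1: x+51/275x²=0 ⇒ x=−275/51=-5.3922; min R=1−1/(4·51/275)=-0.3480>−1
Confirm numerically:
  x=-4.435: |R|=0.21275 <1
  x=-3.153: |R|=0.30932 <1
  x=-3.103: |R|=0.31733 <1
  x=-2.772: |R|=0.34697 <1
  x=-5.989: |R|=1.66291 >1
  x=-5.956: |R|=1.62280 >1
  x=-5.795: |R|=1.43294 >1
Stable set (-5.3922, 0).

z∈(-5.3922,0).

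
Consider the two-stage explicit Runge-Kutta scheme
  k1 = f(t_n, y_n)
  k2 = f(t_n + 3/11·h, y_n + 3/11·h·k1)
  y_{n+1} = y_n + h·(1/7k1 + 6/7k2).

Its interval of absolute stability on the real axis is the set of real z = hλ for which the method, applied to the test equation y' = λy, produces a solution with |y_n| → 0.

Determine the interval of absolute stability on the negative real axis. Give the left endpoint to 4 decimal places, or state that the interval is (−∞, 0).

On y'=λy, z=hλ:
  k1=λy_n ⇒ h·k1=z·y_n;  k2=λ(1+3/11z)y_n ⇒ h·k2=z(1+3/11z)y_n
  y_{n+1}/y_n = 1 + 1/7z + 6/7z(1+3/11z) = 1 + z + 18/77z²
  R(z) = 1 + z + 18/77z².

Find x<0 with |R(x)|<1.
x=-0.61: |R|=0.4770
R=1: x+18/77x²=0 ⇒ x=−77/18=-4.2778; min R=1−1/(4·18/77)=-0.0694>−1
Confirm numerically:
  x=-3.509: |R|=0.36938 <1
  x=-3.301: |R|=0.24626 <1
  x=-2.150: |R|=0.06942 <1
  x=-4.759: |R|=1.53536 >1
  x=-4.639: |R|=1.39172 >1
  x=-4.600: |R|=1.34649 >1
So |R|<1 on (-4.2778, 0).

(-4.2778, 0).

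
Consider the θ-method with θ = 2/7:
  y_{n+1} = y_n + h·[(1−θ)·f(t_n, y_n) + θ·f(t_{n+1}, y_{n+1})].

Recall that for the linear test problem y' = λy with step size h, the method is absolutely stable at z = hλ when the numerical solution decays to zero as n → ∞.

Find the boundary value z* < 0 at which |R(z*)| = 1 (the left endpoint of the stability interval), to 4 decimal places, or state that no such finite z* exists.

Set f=λy, z=hλ:
  y_{n+1} = y_n + z·[5/7·y_n + 2/7·y_{n+1}] ⇒ (1 − 2/7z)y_{n+1} = (1 + 5/7z)y_n
  so R(z) = (1 + 5/7z)/(1 − 2/7z).

Boundary: |R(x)|=1, x<0.
x=-0.99: |R|=0.2283
R=−1: 1+5/7x = −1+2/7x ⇒ -3/7x=2 ⇒ x=2/(-3/7)=-4.6667
Confirm numerically:
  x=-3.927: |R|=0.85061 <1
  x=-3.440: |R|=0.73487 <1
  x=-2.065: |R|=0.29874 <1
  x=-4.950: |R|=1.05030 >1
  x=-4.781: |R|=1.02071 >1
So |R|<1 on (-4.6667, 0).

left endpoint -4.6667.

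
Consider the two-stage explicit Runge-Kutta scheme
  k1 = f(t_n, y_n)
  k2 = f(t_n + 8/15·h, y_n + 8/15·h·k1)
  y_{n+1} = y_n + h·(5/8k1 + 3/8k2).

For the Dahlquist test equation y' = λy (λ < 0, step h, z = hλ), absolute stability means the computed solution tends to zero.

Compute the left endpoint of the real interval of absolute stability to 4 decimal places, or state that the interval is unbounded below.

z* = -5.0000.

On y'=λy, z=hλ:
  k1=λy_n ⇒ h·k1=z·y_n;  k2=λ(1+8/15z)y_n ⇒ h·k2=z(1+8/15z)y_n
  y_{n+1}/y_n = 1 + 5/8z + 3/8z(1+8/15z) = 1 + z + 1/5z²
  ⇒ R(z) = 1 + z + 1/5z².

Need |R(x)|<1, x<0.
x=-1.58: |R|=0.0807
R=1: x+1/5x²=0 ⇒ x=−5=-5.0000; min R=1−1/(4·1/5)=-0.2500>−1
Confirm numerically:
  x=-4.434: |R|=0.49807 <1
  x=-4.421: |R|=0.48805 <1
  x=-3.696: |R|=0.03608 <1
  x=-2.644: |R|=0.24585 <1
  x=-5.394: |R|=1.42505 >1
  x=-5.219: |R|=1.22859 >1
  x=-5.036: |R|=1.03626 >1
So |R|<1 on (-5.0000, 0).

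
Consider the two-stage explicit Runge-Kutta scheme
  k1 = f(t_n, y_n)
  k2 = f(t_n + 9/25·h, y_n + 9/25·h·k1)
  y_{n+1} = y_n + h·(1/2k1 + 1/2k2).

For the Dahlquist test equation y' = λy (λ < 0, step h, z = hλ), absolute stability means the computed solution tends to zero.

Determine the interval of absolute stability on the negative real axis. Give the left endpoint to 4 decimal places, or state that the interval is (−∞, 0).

z∈(-5.5556,0).

Test eqn y'=λy, z=hλ:
  k1=λy_n ⇒ h·k1=z·y_n;  k2=λ(1+9/25z)y_n ⇒ h·k2=z(1+9/25z)y_n
  y_{n+1}/y_n = 1 + 1/2z + 1/2z(1+9/25z) = 1 + z + 9/50z²
  R(z) = 1 + z + 9/50z².

Boundary: |R(x)|=1, x<0.
x=-0.71: |R|=0.3807
R=1: x+9/50x²=0 ⇒ x=−50/9=-5.5556; min R=1−1/(4·9/50)=-0.3889>−1
Confirm numerically:
  x=-4.813: |R|=0.35669 <1
  x=-3.710: |R|=0.23246 <1
  x=-2.942: |R|=0.38403 <1
  x=-2.506: |R|=0.37559 <1
  x=-6.067: |R|=1.55853 >1
  x=-5.673: |R|=1.11993 >1
  x=-5.593: |R|=1.03770 >1
Interval (-5.5556, 0).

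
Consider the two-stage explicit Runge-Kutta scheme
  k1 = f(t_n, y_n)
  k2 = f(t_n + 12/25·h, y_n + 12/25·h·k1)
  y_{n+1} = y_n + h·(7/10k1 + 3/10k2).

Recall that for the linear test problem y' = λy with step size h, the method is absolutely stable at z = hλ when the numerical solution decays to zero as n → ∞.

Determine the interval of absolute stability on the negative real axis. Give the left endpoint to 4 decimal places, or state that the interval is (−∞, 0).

(-6.9444, 0).

Set f=λy, z=hλ:
  k1=λy_n ⇒ h·k1=z·y_n;  k2=λ(1+12/25z)y_n ⇒ h·k2=z(1+12/25z)y_n
  y_{n+1}/y_n = 1 + 7/10z + 3/10z(1+12/25z) = 1 + z + 18/125z²
  ⇒ R(z) = 1 + z + 18/125z².

Boundary: |R(x)|=1, x<0.
x=-0.97: |R|=0.1655
R=1: x+18/125x²=0 ⇒ x=−125/18=-6.9444; min R=1−1/(4·18/125)=-0.7361>−1
Confirm numerically:
  x=-4.272: |R|=0.64400 <1
  x=-4.227: |R|=0.65408 <1
  x=-2.908: |R|=0.69027 <1
  x=-7.482: |R|=1.57917 >1
  x=-7.382: |R|=1.46513 >1
  x=-7.036: |R|=1.09276 >1
Stable set (-6.9444, 0).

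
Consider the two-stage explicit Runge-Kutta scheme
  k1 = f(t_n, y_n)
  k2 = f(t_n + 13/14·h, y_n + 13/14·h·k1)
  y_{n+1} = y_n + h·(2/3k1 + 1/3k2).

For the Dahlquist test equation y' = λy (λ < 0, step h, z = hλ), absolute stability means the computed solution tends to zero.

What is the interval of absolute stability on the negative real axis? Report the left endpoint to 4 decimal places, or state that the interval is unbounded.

z∈(-3.2308,0).

With y'=λy (z=hλ):
  k1=λy_n ⇒ h·k1=z·y_n;  k2=λ(1+13/14z)y_n ⇒ h·k2=z(1+13/14z)y_n
  y_{n+1}/y_n = 1 + 2/3z + 1/3z(1+13/14z) = 1 + z + 13/42z²
  R(z) = 1 + z + 13/42z².

Find x<0 with |R(x)|<1.
x=-1.15: |R|=0.2593
R=1: x+13/42x²=0 ⇒ x=−42/13=-3.2308; min R=1−1/(4·13/42)=0.1923>−1
Confirm numerically:
  x=-1.665: |R|=0.19307 <1
  x=-1.659: |R|=0.19290 <1
  x=-1.474: |R|=0.19849 <1
  x=-1.421: |R|=0.20400 <1
  x=-3.678: |R|=1.50914 >1
  x=-3.648: |R|=1.47111 >1
So |R|<1 on (-3.2308, 0).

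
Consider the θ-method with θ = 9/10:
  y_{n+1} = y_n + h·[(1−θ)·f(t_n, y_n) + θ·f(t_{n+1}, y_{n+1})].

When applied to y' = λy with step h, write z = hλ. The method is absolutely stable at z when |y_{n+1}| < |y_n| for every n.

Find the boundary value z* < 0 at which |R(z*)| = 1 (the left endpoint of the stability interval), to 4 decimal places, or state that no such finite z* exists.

On y'=λy, z=hλ:
  y_{n+1} = y_n + z·[1/10·y_n + 9/10·y_{n+1}] ⇒ (1 − 9/10z)y_{n+1} = (1 + 1/10z)y_n
  Hence R(z) = (1 + 1/10z)/(1 − 9/10z).

Solve |R(x)|<1 on ℝ⁻.
x=-1.47: |R|=0.3672
x=-2: |R|=0.2857
x=-10: |R|=0.0000
x=-100: |R|=0.0989
θ=9/10≥1/2 ⇒ |1+1/10x|<|1−9/10x| ∀x<0 ⇒ stable on all of ℝ⁻.

unbounded; (−∞, 0).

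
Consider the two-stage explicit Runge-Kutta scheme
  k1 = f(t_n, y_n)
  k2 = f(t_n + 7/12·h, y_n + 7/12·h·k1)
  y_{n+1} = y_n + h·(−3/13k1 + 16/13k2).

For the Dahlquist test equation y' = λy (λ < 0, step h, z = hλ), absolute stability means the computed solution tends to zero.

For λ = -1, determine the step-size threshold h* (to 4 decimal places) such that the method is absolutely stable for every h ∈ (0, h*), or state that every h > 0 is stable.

(-1.3929,0); λ=-1 ⇒ h* = (39/28)/1 = 1.3929.

On y'=λy, z=hλ:
  k1=λy_n ⇒ h·k1=z·y_n;  k2=λ(1+7/12z)y_n ⇒ h·k2=z(1+7/12z)y_n
  y_{n+1}/y_n = 1 − 3/13z + 16/13z(1+7/12z) = 1 + z + 28/39z²
  so R(z) = 1 + z + 28/39z².

Solve |R(x)|<1 on ℝ⁻.
x=-0.92: |R|=0.6877
R=1: x+28/39x²=0 ⇒ x=−39/28=-1.3929; min R=1−1/(4·28/39)=0.6518>−1
Confirm numerically:
  x=-1.282: |R|=0.89797 <1
  x=-1.186: |R|=0.82386 <1
  x=-0.712: |R|=0.65196 <1
  x=-1.918: |R|=1.72314 >1
  x=-1.887: |R|=1.66945 >1
  x=-1.779: |R|=1.49319 >1
So |R|<1 on (-1.3929, 0).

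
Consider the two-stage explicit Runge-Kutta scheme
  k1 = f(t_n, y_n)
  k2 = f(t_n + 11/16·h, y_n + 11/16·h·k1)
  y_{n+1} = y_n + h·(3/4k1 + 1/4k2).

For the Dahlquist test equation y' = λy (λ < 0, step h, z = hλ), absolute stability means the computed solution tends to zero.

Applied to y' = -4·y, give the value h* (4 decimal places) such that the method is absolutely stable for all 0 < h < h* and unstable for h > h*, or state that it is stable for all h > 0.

(-5.8182,0); λ=-4 ⇒ h* = (64/11)/4 = 1.4545.

With y'=λy (z=hλ):
  k1=λy_n ⇒ h·k1=z·y_n;  k2=λ(1+11/16z)y_n ⇒ h·k2=z(1+11/16z)y_n
  y_{n+1}/y_n = 1 + 3/4z + 1/4z(1+11/16z) = 1 + z + 11/64z²
  ⇒ R(z) = 1 + z + 11/64z².

Boundary: |R(x)|=1, x<0.
x=-1.61: |R|=0.1645
R=1: x+11/64x²=0 ⇒ x=−64/11=-5.8182; min R=1−1/(4·11/64)=-0.4545>−1
Confirm numerically:
  x=-4.762: |R|=0.13555 <1
  x=-3.577: |R|=0.37787 <1
  x=-2.412: |R|=0.41208 <1
  x=-6.404: |R|=1.64480 >1
  x=-6.346: |R|=1.57570 >1
So |R|<1 on (-5.8182, 0).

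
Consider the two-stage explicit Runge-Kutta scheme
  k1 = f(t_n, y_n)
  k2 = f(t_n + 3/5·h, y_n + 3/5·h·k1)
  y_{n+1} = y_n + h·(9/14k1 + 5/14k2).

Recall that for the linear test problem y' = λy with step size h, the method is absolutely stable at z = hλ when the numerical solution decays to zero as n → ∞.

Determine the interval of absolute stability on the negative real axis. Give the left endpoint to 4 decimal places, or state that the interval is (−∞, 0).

On y'=λy, z=hλ:
  k1=λy_n ⇒ h·k1=z·y_n;  k2=λ(1+3/5z)y_n ⇒ h·k2=z(1+3/5z)y_n
  y_{n+1}/y_n = 1 + 9/14z + 5/14z(1+3/5z) = 1 + z + 3/14z²
  R(z) = 1 + z + 3/14z².

Need |R(x)|<1, x<0.
x=-1.45: |R|=0.0005
R=1: x+3/14x²=0 ⇒ x=−14/3=-4.6667; min R=1−1/(4·3/14)=-0.1667>−1
Confirm numerically:
  x=-4.358: |R|=0.71175 <1
  x=-3.855: |R|=0.32951 <1
  x=-2.942: |R|=0.08728 <1
  x=-2.249: |R|=0.16514 <1
  x=-5.179: |R|=1.56858 >1
  x=-4.913: |R|=1.25934 >1
So |R|<1 on (-4.6667, 0).

(-4.6667, 0).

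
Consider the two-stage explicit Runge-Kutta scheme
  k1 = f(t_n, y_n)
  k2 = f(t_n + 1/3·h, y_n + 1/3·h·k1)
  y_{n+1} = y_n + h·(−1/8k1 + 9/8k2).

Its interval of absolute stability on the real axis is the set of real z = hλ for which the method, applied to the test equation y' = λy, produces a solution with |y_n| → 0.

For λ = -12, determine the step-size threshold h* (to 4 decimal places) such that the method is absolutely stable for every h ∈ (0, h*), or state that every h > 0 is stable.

On y'=λy, z=hλ:
  k1=λy_n ⇒ h·k1=z·y_n;  k2=λ(1+1/3z)y_n ⇒ h·k2=z(1+1/3z)y_n
  y_{n+1}/y_n = 1 − 1/8z + 9/8z(1+1/3z) = 1 + z + 3/8z²
  so R(z) = 1 + z + 3/8z².

Boundary: |R(x)|=1, x<0.
x=-1.37: |R|=0.3338
R=1: x+3/8x²=0 ⇒ x=−8/3=-2.6667; min R=1−1/(4·3/8)=0.3333>−1
Confirm numerically:
  x=-2.219: |R|=0.62749 <1
  x=-2.200: |R|=0.61500 <1
  x=-1.838: |R|=0.42884 <1
  x=-3.237: |R|=1.69231 >1
  x=-3.051: |R|=1.43973 >1
  x=-3.014: |R|=1.39257 >1
Stable set (-2.6667, 0).

(-2.6667,0); λ=-12 ⇒ h* = (8/3)/12 = 0.2222.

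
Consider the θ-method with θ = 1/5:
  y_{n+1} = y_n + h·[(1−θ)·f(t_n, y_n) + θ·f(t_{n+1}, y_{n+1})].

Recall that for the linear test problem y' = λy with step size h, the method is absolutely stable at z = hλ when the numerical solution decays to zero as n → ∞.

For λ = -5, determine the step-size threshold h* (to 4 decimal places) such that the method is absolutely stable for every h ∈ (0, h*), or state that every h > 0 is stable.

On y'=λy, z=hλ:
  y_{n+1} = y_n + z·[4/5·y_n + 1/5·y_{n+1}] ⇒ (1 − 1/5z)y_{n+1} = (1 + 4/5z)y_n
  Hence R(z) = (1 + 4/5z)/(1 − 1/5z).

Boundary: |R(x)|=1, x<0.
x=-0.37: |R|=0.6555
R=−1: 1+4/5x = −1+1/5x ⇒ -3/5x=2 ⇒ x=2/(-3/5)=-3.3333
Confirm numerically:
  x=-3.179: |R|=0.94339 <1
  x=-3.143: |R|=0.92988 <1
  x=-2.850: |R|=0.81529 <1
  x=-1.476: |R|=0.13959 <1
  x=-3.701: |R|=1.12677 >1
  x=-3.546: |R|=1.07465 >1
Stable set (-3.3333, 0).

(-3.3333,0); λ=-5 ⇒ h* = (10/3)/5 = 0.6667.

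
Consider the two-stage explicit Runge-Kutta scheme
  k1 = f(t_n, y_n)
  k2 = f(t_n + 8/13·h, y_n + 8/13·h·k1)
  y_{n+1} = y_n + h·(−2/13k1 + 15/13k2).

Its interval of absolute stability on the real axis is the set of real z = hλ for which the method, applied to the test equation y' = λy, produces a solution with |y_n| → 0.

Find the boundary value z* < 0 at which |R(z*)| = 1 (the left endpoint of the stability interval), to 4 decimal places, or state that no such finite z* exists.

z* = -1.4083.

With y'=λy (z=hλ):
  k1=λy_n ⇒ h·k1=z·y_n;  k2=λ(1+8/13z)y_n ⇒ h·k2=z(1+8/13z)y_n
  y_{n+1}/y_n = 1 − 2/13z + 15/13z(1+8/13z) = 1 + z + 120/169z²
  R(z) = 1 + z + 120/169z².

Boundary: |R(x)|=1, x<0.
x=-0.3: |R|=0.7639
R=1: x+120/169x²=0 ⇒ x=−169/120=-1.4083; min R=1−1/(4·120/169)=0.6479>−1
Confirm numerically:
  x=-1.373: |R|=0.96555 <1
  x=-1.343: |R|=0.93770 <1
  x=-0.814: |R|=0.65648 <1
  x=-0.586: |R|=0.65783 <1
  x=-1.934: |R|=1.72187 >1
  x=-1.575: |R|=1.18639 >1
Interval (-1.4083, 0).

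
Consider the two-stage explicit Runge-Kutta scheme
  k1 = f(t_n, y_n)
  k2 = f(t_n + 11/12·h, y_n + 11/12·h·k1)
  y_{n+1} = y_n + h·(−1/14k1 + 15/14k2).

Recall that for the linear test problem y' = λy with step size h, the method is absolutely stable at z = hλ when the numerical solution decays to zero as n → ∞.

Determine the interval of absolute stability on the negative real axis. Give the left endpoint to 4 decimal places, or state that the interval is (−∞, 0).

With y'=λy (z=hλ):
  k1=λy_n ⇒ h·k1=z·y_n;  k2=λ(1+11/12z)y_n ⇒ h·k2=z(1+11/12z)y_n
  y_{n+1}/y_n = 1 − 1/14z + 15/14z(1+11/12z) = 1 + z + 55/56z²
  ⇒ R(z) = 1 + z + 55/56z².

Find x<0 with |R(x)|<1.
x=-0.86: |R|=0.8664
R=1: x+55/56x²=0 ⇒ x=−56/55=-1.0182; min R=1−1/(4·55/56)=0.7455>−1
Confirm numerically:
  x=-0.940: |R|=0.92782 <1
  x=-0.526: |R|=0.74574 <1
  x=-0.475: |R|=0.74660 <1
  x=-0.438: |R|=0.75042 <1
  x=-1.546: |R|=1.80144 >1
  x=-1.132: |R|=1.12654 >1
Interval (-1.0182, 0).

z∈(-1.0182,0).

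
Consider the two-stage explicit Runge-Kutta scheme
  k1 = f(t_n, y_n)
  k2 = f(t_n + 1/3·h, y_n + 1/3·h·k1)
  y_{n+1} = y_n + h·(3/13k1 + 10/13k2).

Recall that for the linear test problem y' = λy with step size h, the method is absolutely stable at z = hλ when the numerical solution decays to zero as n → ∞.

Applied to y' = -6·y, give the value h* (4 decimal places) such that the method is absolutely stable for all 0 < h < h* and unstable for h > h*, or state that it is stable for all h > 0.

On y'=λy, z=hλ:
  k1=λy_n ⇒ h·k1=z·y_n;  k2=λ(1+1/3z)y_n ⇒ h·k2=z(1+1/3z)y_n
  y_{n+1}/y_n = 1 + 3/13z + 10/13z(1+1/3z) = 1 + z + 10/39z²
  R(z) = 1 + z + 10/39z².

Boundary: |R(x)|=1, x<0.
x=-0.75: |R|=0.3942
R=1: x+10/39x²=0 ⇒ x=−39/10=-3.9000; min R=1−1/(4·10/39)=0.0250>−1
Confirm numerically:
  x=-2.833: |R|=0.22492 <1
  x=-2.448: |R|=0.08859 <1
  x=-2.277: |R|=0.05242 <1
  x=-4.266: |R|=1.40035 >1
  x=-4.250: |R|=1.38141 >1
  x=-4.202: |R|=1.32539 >1
Interval (-3.9000, 0).

(-3.9000,0); λ=-6 ⇒ h* = (39/10)/6 = 0.6500.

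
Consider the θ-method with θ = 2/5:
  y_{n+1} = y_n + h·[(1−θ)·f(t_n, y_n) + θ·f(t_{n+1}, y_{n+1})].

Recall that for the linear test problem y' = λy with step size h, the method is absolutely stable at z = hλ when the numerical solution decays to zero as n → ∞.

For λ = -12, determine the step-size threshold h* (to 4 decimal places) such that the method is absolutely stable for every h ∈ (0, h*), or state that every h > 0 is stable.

Test eqn y'=λy, z=hλ:
  y_{n+1} = y_n + z·[3/5·y_n + 2/5·y_{n+1}] ⇒ (1 − 2/5z)y_{n+1} = (1 + 3/5z)y_n
  so R(z) = (1 + 3/5z)/(1 − 2/5z).

Boundary: |R(x)|=1, x<0.
x=-1.35: |R|=0.1234
R=−1: 1+3/5x = −1+2/5x ⇒ -1/5x=2 ⇒ x=2/(-1/5)=-10.0000
Confirm numerically:
  x=-7.122: |R|=0.85045 <1
  x=-6.172: |R|=0.77929 <1
  x=-4.656: |R|=0.62661 <1
  x=-4.449: |R|=0.60059 <1
  x=-10.522: |R|=1.02004 >1
  x=-10.488: |R|=1.01879 >1
Interval (-10.0000, 0).

(-10.0000,0); λ=-12 ⇒ h* = (10)/12 = 0.8333.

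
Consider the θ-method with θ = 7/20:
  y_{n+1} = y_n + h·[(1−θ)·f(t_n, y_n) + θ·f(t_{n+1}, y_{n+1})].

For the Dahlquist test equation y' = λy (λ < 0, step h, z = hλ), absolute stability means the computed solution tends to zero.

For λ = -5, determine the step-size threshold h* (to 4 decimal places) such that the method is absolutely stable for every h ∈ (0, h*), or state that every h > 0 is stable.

With y'=λy (z=hλ):
  y_{n+1} = y_n + z·[13/20·y_n + 7/20·y_{n+1}] ⇒ (1 − 7/20z)y_{n+1} = (1 + 13/20z)y_n
  ⇒ R(z) = (1 + 13/20z)/(1 − 7/20z).

Find x<0 with |R(x)|<1.
x=-1.26: |R|=0.1256
R=−1: 1+13/20x = −1+7/20x ⇒ -3/10x=2 ⇒ x=2/(-3/10)=-6.6667
Confirm numerically:
  x=-6.267: |R|=0.96245 <1
  x=-4.000: |R|=0.66667 <1
  x=-3.439: |R|=0.56059 <1
  x=-7.235: |R|=1.04827 >1
  x=-7.114: |R|=1.03845 >1
Stable set (-6.6667, 0).

(-6.6667,0); λ=-5 ⇒ h* = (20/3)/5 = 1.3333.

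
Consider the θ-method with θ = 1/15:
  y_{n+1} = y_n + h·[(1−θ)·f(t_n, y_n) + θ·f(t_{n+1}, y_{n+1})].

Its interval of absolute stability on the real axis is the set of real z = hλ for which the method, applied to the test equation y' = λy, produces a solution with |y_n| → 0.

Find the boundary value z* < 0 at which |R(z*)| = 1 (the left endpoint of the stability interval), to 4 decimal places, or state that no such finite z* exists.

Test eqn y'=λy, z=hλ:
  y_{n+1} = y_n + z·[14/15·y_n + 1/15·y_{n+1}] ⇒ (1 − 1/15z)y_{n+1} = (1 + 14/15z)y_n
  ⇒ R(z) = (1 + 14/15z)/(1 − 1/15z).

Solve |R(x)|<1 on ℝ⁻.
x=-0.54: |R|=0.4788
R=−1: 1+14/15x = −1+1/15x ⇒ -13/15x=2 ⇒ x=2/(-13/15)=-2.3077
Confirm numerically:
  x=-2.142: |R|=0.87434 <1
  x=-1.790: |R|=0.59917 <1
  x=-1.592: |R|=0.43925 <1
  x=-1.315: |R|=0.20901 <1
  x=-2.866: |R|=1.40625 >1
  x=-2.504: |R|=1.14580 >1
  x=-2.492: |R|=1.13698 >1
Interval (-2.3077, 0).

left endpoint -2.3077.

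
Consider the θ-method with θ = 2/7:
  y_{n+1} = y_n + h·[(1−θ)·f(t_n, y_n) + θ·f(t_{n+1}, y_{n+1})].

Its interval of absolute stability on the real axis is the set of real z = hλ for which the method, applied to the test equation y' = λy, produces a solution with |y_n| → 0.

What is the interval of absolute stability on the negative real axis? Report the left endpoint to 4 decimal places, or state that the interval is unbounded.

Set f=λy, z=hλ:
  y_{n+1} = y_n + z·[5/7·y_n + 2/7·y_{n+1}] ⇒ (1 − 2/7z)y_{n+1} = (1 + 5/7z)y_n
  ⇒ R(z) = (1 + 5/7z)/(1 − 2/7z).

Solve |R(x)|<1 on ℝ⁻.
x=-0.45: |R|=0.6013
R=−1: 1+5/7x = −1+2/7x ⇒ -3/7x=2 ⇒ x=2/(-3/7)=-4.6667
Confirm numerically:
  x=-4.524: |R|=0.97333 <1
  x=-4.151: |R|=0.89890 <1
  x=-3.264: |R|=0.68894 <1
  x=-2.842: |R|=0.56843 <1
  x=-5.197: |R|=1.09147 >1
  x=-5.145: |R|=1.08300 >1
  x=-4.838: |R|=1.03082 >1
Interval (-4.6667, 0).

z∈(-4.6667,0).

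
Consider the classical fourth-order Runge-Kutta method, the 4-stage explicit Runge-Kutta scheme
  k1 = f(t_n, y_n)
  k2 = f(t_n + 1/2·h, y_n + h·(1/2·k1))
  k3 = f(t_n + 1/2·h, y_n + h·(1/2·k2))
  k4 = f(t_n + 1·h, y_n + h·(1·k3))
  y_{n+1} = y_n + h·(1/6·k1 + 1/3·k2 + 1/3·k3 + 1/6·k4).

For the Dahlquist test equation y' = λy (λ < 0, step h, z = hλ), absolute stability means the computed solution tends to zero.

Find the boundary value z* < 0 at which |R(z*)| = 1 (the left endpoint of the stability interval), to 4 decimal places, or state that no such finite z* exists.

On y'=λy, z=hλ:
  order 4, 4-stage ⇒ R(z)=1+z+z^2/2+z^3/6+z^4/24
  (e.g. R(-1.36)=0.28810, |R|=0.28810)

Boundary: |R(x)|=1, x<0.
x=-1.36: |R|=0.2881
|R(-3.15)|=1.7043 |R(-2.91)|=1.2049 |R(-1.71)|=0.2749
Bisect:
  x_lo=-3.5199 |R|=2.8027  x_hi=-0.3513 |R|=0.7038
  mid=-1.93564 |R|=0.31391 →hi
  mid=-2.72779 |R|=0.91670 →hi
  mid=-3.12386 |R|=1.64254 →lo
  mid=-2.92582 |R|=1.23339 →lo
  mid=-2.82680 |R|=1.06441 →lo
  mid=-2.77729 |R|=0.98801 →hi
  mid=-2.80205 |R|=1.02556 →lo
  mid=-2.78967 |R|=1.00662 →lo
  mid=-2.78348 |R|=0.99727 →hi
  ...
  [-2.78542,-2.78522] ⇒ x*=-2.7853
Stable set (-2.7853, 0).

left endpoint -2.7853.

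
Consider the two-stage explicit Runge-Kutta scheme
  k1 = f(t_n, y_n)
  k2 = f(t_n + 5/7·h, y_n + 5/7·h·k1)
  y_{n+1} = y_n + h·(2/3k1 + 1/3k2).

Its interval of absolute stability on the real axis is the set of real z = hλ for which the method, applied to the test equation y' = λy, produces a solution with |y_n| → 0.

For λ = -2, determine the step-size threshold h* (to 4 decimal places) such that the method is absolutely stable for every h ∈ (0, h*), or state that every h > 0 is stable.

With y'=λy (z=hλ):
  k1=λy_n ⇒ h·k1=z·y_n;  k2=λ(1+5/7z)y_n ⇒ h·k2=z(1+5/7z)y_n
  y_{n+1}/y_n = 1 + 2/3z + 1/3z(1+5/7z) = 1 + z + 5/21z²
  so R(z) = 1 + z + 5/21z².

Solve |R(x)|<1 on ℝ⁻.
x=-1.04: |R|=0.2175
R=1: x+5/21x²=0 ⇒ x=−21/5=-4.2000; min R=1−1/(4·5/21)=-0.0500>−1
Confirm numerically:
  x=-3.076: |R|=0.17680 <1
  x=-2.772: |R|=0.05752 <1
  x=-2.484: |R|=0.01489 <1
  x=-4.655: |R|=1.50429 >1
  x=-4.595: |R|=1.43215 >1
  x=-4.375: |R|=1.18229 >1
So |R|<1 on (-4.2000, 0).

(-4.2000,0); λ=-2 ⇒ h* = (21/5)/2 = 2.1000.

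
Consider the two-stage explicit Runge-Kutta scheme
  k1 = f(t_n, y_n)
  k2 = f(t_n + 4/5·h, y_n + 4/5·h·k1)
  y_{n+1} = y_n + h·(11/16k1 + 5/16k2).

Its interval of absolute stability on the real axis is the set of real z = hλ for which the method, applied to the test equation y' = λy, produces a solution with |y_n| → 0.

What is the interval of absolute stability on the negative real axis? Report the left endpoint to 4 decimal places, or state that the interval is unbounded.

z∈(-4.0000,0).

Set f=λy, z=hλ:
  k1=λy_n ⇒ h·k1=z·y_n;  k2=λ(1+4/5z)y_n ⇒ h·k2=z(1+4/5z)y_n
  y_{n+1}/y_n = 1 + 11/16z + 5/16z(1+4/5z) = 1 + z + 1/4z²
  R(z) = 1 + z + 1/4z².

Solve |R(x)|<1 on ℝ⁻.
x=-1.4: |R|=0.0900
R=1: x+1/4x²=0 ⇒ x=−4=-4.0000; min R=1−1/(4·1/4)=0.0000>−1
Confirm numerically:
  x=-3.788: |R|=0.79924 <1
  x=-3.109: |R|=0.30747 <1
  x=-2.775: |R|=0.15016 <1
  x=-4.588: |R|=1.67444 >1
  x=-4.347: |R|=1.37710 >1
  x=-4.123: |R|=1.12678 >1
Interval (-4.0000, 0).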